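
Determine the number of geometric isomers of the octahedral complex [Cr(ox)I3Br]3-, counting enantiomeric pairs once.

2

The six octahedral sites form three mutually perpendicular trans pairs.
Each ox is bidentate and must span two cis positions.
Systematic placement gives 2 geometric isomers: I fac; I mer.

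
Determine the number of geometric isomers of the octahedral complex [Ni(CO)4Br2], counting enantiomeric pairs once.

An octahedron has six vertices in three trans pairs; every non-trans pair is cis.
Systematic placement gives 2 geometric isomers: Br trans; Br cis.

2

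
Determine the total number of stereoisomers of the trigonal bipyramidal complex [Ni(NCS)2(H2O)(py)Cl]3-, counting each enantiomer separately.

10

A trigonal bipyramid has two axial and three equatorial sites, which are chemically inequivalent.
Systematic enumeration (placing each ligand type in turn and discarding arrangements equivalent by rotation or reflection) gives 7 geometric isomers.
Of these, 3 lack any improper symmetry element and so occur as enantiomeric pairs, giving 7 + 3 = 10 stereoisomers in total.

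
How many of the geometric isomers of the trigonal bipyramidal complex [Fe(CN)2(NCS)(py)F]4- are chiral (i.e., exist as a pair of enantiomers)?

3

Placing the ligands in turn and identifying arrangements related by rotation or reflection leaves 7 distinct geometric isomers.
Of these, 3 lack any improper symmetry element and so occur as enantiomeric pairs, giving 7 + 3 = 10 stereoisomers in total.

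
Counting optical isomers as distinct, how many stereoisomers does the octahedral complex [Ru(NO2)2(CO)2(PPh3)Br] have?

In an octahedral complex each vertex has one trans partner and four cis neighbours.
The distinct arrangements are (6 in all): NO2 cis, CO cis (3 arrangements, 2 chiral); NO2 trans, CO cis; NO2 cis, CO trans; NO2 trans, CO trans.
Of these, 2 lack any improper symmetry element and so occur as enantiomeric pairs, giving 6 + 2 = 8 stereoisomers in total.

8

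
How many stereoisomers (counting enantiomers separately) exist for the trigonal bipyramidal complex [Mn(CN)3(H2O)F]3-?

4

Systematic placement gives 4 geometric isomers: H2O equatorial, F equatorial; H2O equatorial, F axial; H2O axial, F equatorial; H2O axial, F axial.
Each arrangement has an internal mirror plane or centre of symmetry, so none is chiral.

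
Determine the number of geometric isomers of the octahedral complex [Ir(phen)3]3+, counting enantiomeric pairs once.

The six octahedral sites form three mutually perpendicular trans pairs.
Each phen is bidentate and must span two cis positions.
Only one geometric arrangement is possible; it has no improper symmetry element, so it exists as a pair of enantiomers (2 stereoisomers).

1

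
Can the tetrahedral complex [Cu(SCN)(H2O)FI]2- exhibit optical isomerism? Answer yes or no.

yes

Only one geometric arrangement is possible; it has no improper symmetry element, so it exists as a pair of enantiomers (2 stereoisomers).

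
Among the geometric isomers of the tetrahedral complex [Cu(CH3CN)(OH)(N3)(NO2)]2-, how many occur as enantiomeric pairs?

All four vertices of a tetrahedron are equivalent and mutually adjacent, so cis/trans isomerism cannot arise.
Only one geometric arrangement is possible; it has no improper symmetry element, so it exists as a pair of enantiomers (2 stereoisomers).

1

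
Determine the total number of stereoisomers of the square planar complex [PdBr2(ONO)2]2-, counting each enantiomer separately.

In a square planar complex each vertex has one trans partner and two cis neighbours.
Systematic placement gives 2 geometric isomers: Br cis; Br trans.
Each arrangement has an internal mirror plane or centre of symmetry, so none is chiral.

2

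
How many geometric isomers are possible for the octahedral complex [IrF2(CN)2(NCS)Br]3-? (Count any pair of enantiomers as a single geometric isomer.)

The six octahedral sites form three mutually perpendicular trans pairs.
The distinct arrangements are (6 in all): F cis, CN cis (3 arrangements, 2 chiral); F trans, CN cis; F cis, CN trans; F trans, CN trans.

6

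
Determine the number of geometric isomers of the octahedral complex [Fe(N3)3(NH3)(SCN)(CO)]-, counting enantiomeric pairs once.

4

In an octahedral complex each vertex has one trans partner and four cis neighbours.
There are 4 geometric isomers: N3 mer (3 arrangements); N3 fac (chiral).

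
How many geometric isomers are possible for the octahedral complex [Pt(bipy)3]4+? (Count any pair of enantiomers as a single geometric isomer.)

Each bipy is bidentate and must span two cis positions.
Only one geometric arrangement is possible; it has no improper symmetry element, so it exists as a pair of enantiomers (2 stereoisomers).

1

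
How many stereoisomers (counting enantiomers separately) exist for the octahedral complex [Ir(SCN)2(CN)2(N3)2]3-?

The six octahedral sites form three mutually perpendicular trans pairs.
Systematic placement gives 5 geometric isomers: SCN trans, CN trans, N3 trans; SCN cis, CN trans, N3 cis; SCN trans, CN cis, N3 cis; SCN cis, CN cis, N3 cis (chiral); SCN cis, CN cis, N3 trans.
One of these lacks any improper symmetry element and so occurs as an enantiomeric pair, giving 5 + 1 = 6 stereoisomers in total.

6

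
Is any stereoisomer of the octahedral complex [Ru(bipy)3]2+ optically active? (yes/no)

yes

In an octahedral complex each vertex has one trans partner and four cis neighbours.
Each bipy is bidentate and must span two cis positions.
Only one geometric arrangement is possible; it has no improper symmetry element, so it exists as a pair of enantiomers (2 stereoisomers).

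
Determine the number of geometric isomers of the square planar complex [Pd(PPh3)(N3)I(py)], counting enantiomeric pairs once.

3

A square has two trans pairs of vertices; adjacent vertices are cis.
Working through the distinct placements yields 3 geometric isomers: (I/PPh3 trans, N3/py trans); (I/py trans, N3/PPh3 trans); (I/N3 trans, PPh3/py trans).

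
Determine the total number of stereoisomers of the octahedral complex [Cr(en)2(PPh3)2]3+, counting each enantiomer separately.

The six octahedral sites form three mutually perpendicular trans pairs.
Each en is bidentate and must span two cis positions.
Working through the distinct placements yields 2 geometric isomers: PPh3 trans; PPh3 cis (chiral).
One of these lacks any improper symmetry element and so occurs as an enantiomeric pair, giving 2 + 1 = 3 stereoisomers in total.

3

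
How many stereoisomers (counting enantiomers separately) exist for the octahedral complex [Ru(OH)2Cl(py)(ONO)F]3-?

15

In an octahedral complex each vertex has one trans partner and four cis neighbours.
Placing the ligands in turn and identifying arrangements related by rotation or reflection leaves 9 distinct geometric isomers.
Of these, 6 lack any improper symmetry element and so occur as enantiomeric pairs, giving 9 + 6 = 15 stereoisomers in total.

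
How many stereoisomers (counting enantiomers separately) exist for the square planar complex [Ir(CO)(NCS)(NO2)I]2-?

3

The distinct arrangements are (3 in all): (CO/NCS trans, I/NO2 trans); (CO/NO2 trans, I/NCS trans); (CO/I trans, NCS/NO2 trans).
Each arrangement has an internal mirror plane or centre of symmetry, so none is chiral.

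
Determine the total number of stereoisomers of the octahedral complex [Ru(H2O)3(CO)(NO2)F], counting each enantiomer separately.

5

An octahedron has six vertices in three trans pairs; every non-trans pair is cis.
There are 4 geometric isomers: H2O mer (3 arrangements); H2O fac (chiral).
One of these lacks any improper symmetry element and so occurs as an enantiomeric pair, giving 4 + 1 = 5 stereoisomers in total.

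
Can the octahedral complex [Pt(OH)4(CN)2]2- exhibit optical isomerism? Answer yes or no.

no

An octahedron has six vertices in three trans pairs; every non-trans pair is cis.
There are 2 geometric isomers: CN trans; CN cis.
Each arrangement has an internal mirror plane or centre of symmetry, so none is chiral.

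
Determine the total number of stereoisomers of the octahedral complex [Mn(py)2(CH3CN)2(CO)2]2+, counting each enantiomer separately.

6

In an octahedral complex each vertex has one trans partner and four cis neighbours.
The distinct arrangements are (5 in all): py trans, CH3CN trans, CO trans; py cis, CH3CN trans, CO cis; py trans, CH3CN cis, CO cis; py cis, CH3CN cis, CO cis (chiral); py cis, CH3CN cis, CO trans.
One of these lacks any improper symmetry element and so occurs as an enantiomeric pair, giving 5 + 1 = 6 stereoisomers in total.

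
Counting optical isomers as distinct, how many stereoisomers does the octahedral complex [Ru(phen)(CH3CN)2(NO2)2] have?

The six octahedral sites form three mutually perpendicular trans pairs.
Each phen is bidentate and must span two cis positions.
There are 3 geometric isomers: CH3CN trans, NO2 cis; CH3CN cis, NO2 cis (chiral); CH3CN cis, NO2 trans.
One of these lacks any improper symmetry element and so occurs as an enantiomeric pair, giving 3 + 1 = 4 stereoisomers in total.

4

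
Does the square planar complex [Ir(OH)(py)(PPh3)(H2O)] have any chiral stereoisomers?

no

In a square planar complex each vertex has one trans partner and two cis neighbours.
There are 3 geometric isomers: (H2O/PPh3 trans, OH/py trans); (H2O/py trans, OH/PPh3 trans); (H2O/OH trans, PPh3/py trans).
Each arrangement has an internal mirror plane or centre of symmetry, so none is chiral.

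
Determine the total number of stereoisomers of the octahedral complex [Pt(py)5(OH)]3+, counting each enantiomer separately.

In an octahedral complex each vertex has one trans partner and four cis neighbours.
Only one geometric arrangement is possible.

1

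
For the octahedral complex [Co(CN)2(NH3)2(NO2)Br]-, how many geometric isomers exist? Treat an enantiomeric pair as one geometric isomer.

6

An octahedron has six vertices in three trans pairs; every non-trans pair is cis.
There are 6 geometric isomers: CN cis, NH3 cis (3 arrangements, 2 chiral); CN cis, NH3 trans; CN trans, NH3 cis; CN trans, NH3 trans.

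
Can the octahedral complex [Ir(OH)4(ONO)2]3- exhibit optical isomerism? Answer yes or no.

An octahedron has six vertices in three trans pairs; every non-trans pair is cis.
Working through the distinct placements yields 2 geometric isomers: ONO trans; ONO cis.
Each arrangement has an internal mirror plane or centre of symmetry, so none is chiral.

no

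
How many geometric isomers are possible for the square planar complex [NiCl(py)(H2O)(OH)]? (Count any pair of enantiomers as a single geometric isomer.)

3

A square has two trans pairs of vertices; adjacent vertices are cis.
There are 3 geometric isomers: (Cl/OH trans, H2O/py trans); (Cl/py trans, H2O/OH trans); (Cl/H2O trans, OH/py trans).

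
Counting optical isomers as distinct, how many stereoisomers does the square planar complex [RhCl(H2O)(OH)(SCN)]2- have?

3

In a square planar complex each vertex has one trans partner and two cis neighbours.
The distinct arrangements are (3 in all): (Cl/OH trans, H2O/SCN trans); (Cl/SCN trans, H2O/OH trans); (Cl/H2O trans, OH/SCN trans).
Each arrangement has an internal mirror plane or centre of symmetry, so none is chiral.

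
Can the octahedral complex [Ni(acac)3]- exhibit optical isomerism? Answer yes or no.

yes

An octahedron has six vertices in three trans pairs; every non-trans pair is cis.
Each acac is bidentate and must span two cis positions.
Only one geometric arrangement is possible; it has no improper symmetry element, so it exists as a pair of enantiomers (2 stereoisomers).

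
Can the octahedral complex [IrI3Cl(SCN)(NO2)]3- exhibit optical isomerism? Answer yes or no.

yes

The distinct arrangements are (4 in all): I mer (3 arrangements); I fac (chiral).
One of these lacks any improper symmetry element and so occurs as an enantiomeric pair, giving 4 + 1 = 5 stereoisomers in total.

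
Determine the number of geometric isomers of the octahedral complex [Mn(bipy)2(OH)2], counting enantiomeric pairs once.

2

Each bipy is bidentate and must span two cis positions.
The distinct arrangements are (2 in all): OH trans; OH cis (chiral).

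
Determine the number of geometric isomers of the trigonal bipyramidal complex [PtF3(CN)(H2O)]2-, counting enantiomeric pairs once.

In a trigonal bipyramid the two axial positions differ from the three equatorial ones.
Systematic placement gives 4 geometric isomers: CN axial, H2O equatorial; CN axial, H2O axial; CN equatorial, H2O equatorial; CN equatorial, H2O axial.

4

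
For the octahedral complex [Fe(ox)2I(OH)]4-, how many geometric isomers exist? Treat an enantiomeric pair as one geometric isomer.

In an octahedral complex each vertex has one trans partner and four cis neighbours.
Each ox is bidentate and must span two cis positions.
The distinct arrangements are (2 in all): I and OH mutually trans; I and OH mutually cis (chiral).

2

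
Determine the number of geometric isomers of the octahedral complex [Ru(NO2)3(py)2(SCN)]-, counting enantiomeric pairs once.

3

The distinct arrangements are (3 in all): NO2 mer, py trans; NO2 mer, py cis; NO2 fac, py cis.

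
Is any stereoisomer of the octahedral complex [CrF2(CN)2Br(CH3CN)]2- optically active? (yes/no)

yes

An octahedron has six vertices in three trans pairs; every non-trans pair is cis.
Systematic placement gives 6 geometric isomers: F trans, CN trans; F cis, CN cis (3 arrangements, 2 chiral); F trans, CN cis; F cis, CN trans.
Of these, 2 lack any improper symmetry element and so occur as enantiomeric pairs, giving 6 + 2 = 8 stereoisomers in total.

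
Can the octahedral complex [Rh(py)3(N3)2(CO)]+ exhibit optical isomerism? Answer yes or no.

no

The distinct arrangements are (3 in all): py mer, N3 cis; py mer, N3 trans; py fac, N3 cis.
Each arrangement has an internal mirror plane or centre of symmetry, so none is chiral.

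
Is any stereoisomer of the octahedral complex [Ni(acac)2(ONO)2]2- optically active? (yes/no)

yes

Each acac is bidentate and must span two cis positions.
Working through the distinct placements yields 2 geometric isomers: ONO trans; ONO cis (chiral).
One of these lacks any improper symmetry element and so occurs as an enantiomeric pair, giving 2 + 1 = 3 stereoisomers in total.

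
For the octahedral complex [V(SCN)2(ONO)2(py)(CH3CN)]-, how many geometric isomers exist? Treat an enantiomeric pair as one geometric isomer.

6

The distinct arrangements are (6 in all): SCN cis, ONO cis (3 arrangements, 2 chiral); SCN trans, ONO cis; SCN cis, ONO trans; SCN trans, ONO trans.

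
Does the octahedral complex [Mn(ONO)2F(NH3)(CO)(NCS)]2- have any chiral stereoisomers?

yes

An octahedron has six vertices in three trans pairs; every non-trans pair is cis.
Exhaustive case analysis gives 9 geometric isomers.
Of these, 6 lack any improper symmetry element and so occur as enantiomeric pairs, giving 9 + 6 = 15 stereoisomers in total.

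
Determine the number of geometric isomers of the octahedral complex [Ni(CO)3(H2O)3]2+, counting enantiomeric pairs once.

An octahedron has six vertices in three trans pairs; every non-trans pair is cis.
There are 2 geometric isomers: CO mer; CO fac.

2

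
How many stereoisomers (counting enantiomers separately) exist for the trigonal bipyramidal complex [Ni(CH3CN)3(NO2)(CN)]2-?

In a trigonal bipyramid the two axial positions differ from the three equatorial ones.
The distinct arrangements are (4 in all): NO2 equatorial, CN equatorial; NO2 equatorial, CN axial; NO2 axial, CN equatorial; NO2 axial, CN axial.
Each arrangement has an internal mirror plane or centre of symmetry, so none is chiral.

4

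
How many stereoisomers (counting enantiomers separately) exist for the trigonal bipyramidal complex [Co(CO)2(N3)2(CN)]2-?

6

A trigonal bipyramid has two axial and three equatorial sites, which are chemically inequivalent.
Placing the ligands in turn and identifying arrangements related by rotation or reflection leaves 5 distinct geometric isomers.
One of these lacks any improper symmetry element and so occurs as an enantiomeric pair, giving 5 + 1 = 6 stereoisomers in total.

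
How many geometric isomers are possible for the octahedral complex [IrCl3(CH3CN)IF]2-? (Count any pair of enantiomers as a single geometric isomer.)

4

Systematic placement gives 4 geometric isomers: Cl mer (3 arrangements); Cl fac (chiral).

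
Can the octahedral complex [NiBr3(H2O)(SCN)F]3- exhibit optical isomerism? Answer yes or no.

yes

The six octahedral sites form three mutually perpendicular trans pairs.
There are 4 geometric isomers: Br mer (3 arrangements); Br fac (chiral).
One of these lacks any improper symmetry element and so occurs as an enantiomeric pair, giving 4 + 1 = 5 stereoisomers in total.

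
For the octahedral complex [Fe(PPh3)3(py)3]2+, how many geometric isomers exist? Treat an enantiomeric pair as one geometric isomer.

Systematic placement gives 2 geometric isomers: PPh3 mer; PPh3 fac.

2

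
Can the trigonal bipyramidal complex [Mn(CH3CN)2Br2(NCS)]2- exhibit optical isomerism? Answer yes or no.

yes

In a trigonal bipyramid the two axial positions differ from the three equatorial ones.
Systematic enumeration (placing each ligand type in turn and discarding arrangements equivalent by rotation or reflection) gives 5 geometric isomers.
One of these lacks any improper symmetry element and so occurs as an enantiomeric pair, giving 5 + 1 = 6 stereoisomers in total.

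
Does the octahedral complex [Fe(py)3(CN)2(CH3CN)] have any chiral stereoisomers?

no

In an octahedral complex each vertex has one trans partner and four cis neighbours.
Working through the distinct placements yields 3 geometric isomers: py mer, CN cis; py mer, CN trans; py fac, CN cis.
Each arrangement has an internal mirror plane or centre of symmetry, so none is chiral.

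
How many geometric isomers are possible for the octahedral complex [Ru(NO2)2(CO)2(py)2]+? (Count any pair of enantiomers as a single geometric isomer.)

5

In an octahedral complex each vertex has one trans partner and four cis neighbours.
The distinct arrangements are (5 in all): NO2 trans, CO trans, py trans; NO2 cis, CO trans, py cis; NO2 cis, CO cis, py trans; NO2 cis, CO cis, py cis (chiral); NO2 trans, CO cis, py cis.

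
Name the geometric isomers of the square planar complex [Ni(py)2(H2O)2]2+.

cis and trans

In a square planar complex each vertex has one trans partner and two cis neighbours.
Systematic placement gives 2 geometric isomers: py cis; py trans.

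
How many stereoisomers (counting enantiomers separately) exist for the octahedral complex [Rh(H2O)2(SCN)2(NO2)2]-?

6

The six octahedral sites form three mutually perpendicular trans pairs.
Systematic placement gives 5 geometric isomers: H2O trans, SCN trans, NO2 trans; H2O trans, SCN cis, NO2 cis; H2O cis, SCN trans, NO2 cis; H2O cis, SCN cis, NO2 cis (chiral); H2O cis, SCN cis, NO2 trans.
One of these lacks any improper symmetry element and so occurs as an enantiomeric pair, giving 5 + 1 = 6 stereoisomers in total.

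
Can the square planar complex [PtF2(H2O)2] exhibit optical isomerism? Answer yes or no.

no

A square has two trans pairs of vertices; adjacent vertices are cis.
Systematic placement gives 2 geometric isomers: F cis; F trans.
Each arrangement has an internal mirror plane or centre of symmetry, so none is chiral.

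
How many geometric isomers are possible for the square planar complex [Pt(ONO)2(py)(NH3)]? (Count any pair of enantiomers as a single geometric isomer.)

2

Working through the distinct placements yields 2 geometric isomers: ONO cis; ONO trans.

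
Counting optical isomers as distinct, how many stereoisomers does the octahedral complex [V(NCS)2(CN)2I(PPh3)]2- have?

The distinct arrangements are (6 in all): NCS cis, CN trans; NCS trans, CN trans; NCS cis, CN cis (3 arrangements, 2 chiral); NCS trans, CN cis.
Of these, 2 lack any improper symmetry element and so occur as enantiomeric pairs, giving 6 + 2 = 8 stereoisomers in total.

8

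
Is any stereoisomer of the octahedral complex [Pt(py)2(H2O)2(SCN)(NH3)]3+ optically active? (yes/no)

yes

The six octahedral sites form three mutually perpendicular trans pairs.
There are 6 geometric isomers: py trans, H2O trans; py cis, H2O trans; py trans, H2O cis; py cis, H2O cis (3 arrangements, 2 chiral).
Of these, 2 lack any improper symmetry element and so occur as enantiomeric pairs, giving 6 + 2 = 8 stereoisomers in total.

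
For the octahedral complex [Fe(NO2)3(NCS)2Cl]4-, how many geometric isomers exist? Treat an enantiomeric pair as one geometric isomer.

3

An octahedron has six vertices in three trans pairs; every non-trans pair is cis.
There are 3 geometric isomers: NO2 mer, NCS cis; NO2 mer, NCS trans; NO2 fac, NCS cis.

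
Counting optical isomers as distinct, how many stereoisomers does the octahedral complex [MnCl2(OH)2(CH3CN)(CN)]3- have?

Systematic placement gives 6 geometric isomers: Cl trans, OH trans; Cl cis, OH cis (3 arrangements, 2 chiral); Cl cis, OH trans; Cl trans, OH cis.
Of these, 2 lack any improper symmetry element and so occur as enantiomeric pairs, giving 6 + 2 = 8 stereoisomers in total.

8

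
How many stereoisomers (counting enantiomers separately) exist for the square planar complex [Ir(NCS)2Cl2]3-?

2

A square has two trans pairs of vertices; adjacent vertices are cis.
Working through the distinct placements yields 2 geometric isomers: NCS cis; NCS trans.
Each arrangement has an internal mirror plane or centre of symmetry, so none is chiral.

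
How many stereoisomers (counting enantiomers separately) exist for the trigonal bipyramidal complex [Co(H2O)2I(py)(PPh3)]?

10

Systematic enumeration (placing each ligand type in turn and discarding arrangements equivalent by rotation or reflection) gives 7 geometric isomers.
Of these, 3 lack any improper symmetry element and so occur as enantiomeric pairs, giving 7 + 3 = 10 stereoisomers in total.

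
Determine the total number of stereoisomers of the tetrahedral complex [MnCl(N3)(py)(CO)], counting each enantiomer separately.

2

Only one geometric arrangement is possible; it has no improper symmetry element, so it exists as a pair of enantiomers (2 stereoisomers).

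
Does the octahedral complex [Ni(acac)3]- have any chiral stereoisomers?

yes

Each acac is bidentate and must span two cis positions.
Only one geometric arrangement is possible; it has no improper symmetry element, so it exists as a pair of enantiomers (2 stereoisomers).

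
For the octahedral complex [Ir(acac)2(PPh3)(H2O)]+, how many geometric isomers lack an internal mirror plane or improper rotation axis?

An octahedron has six vertices in three trans pairs; every non-trans pair is cis.
Each acac is bidentate and must span two cis positions.
Systematic placement gives 2 geometric isomers: PPh3 and H2O mutually trans; PPh3 and H2O mutually cis (chiral).
One of these lacks any improper symmetry element and so occurs as an enantiomeric pair, giving 2 + 1 = 3 stereoisomers in total.

1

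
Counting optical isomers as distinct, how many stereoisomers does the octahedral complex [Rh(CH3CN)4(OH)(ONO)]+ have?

2

An octahedron has six vertices in three trans pairs; every non-trans pair is cis.
Systematic placement gives 2 geometric isomers: OH and ONO mutually trans; OH and ONO mutually cis.
Each arrangement has an internal mirror plane or centre of symmetry, so none is chiral.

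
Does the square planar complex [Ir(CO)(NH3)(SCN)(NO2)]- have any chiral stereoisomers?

no

The distinct arrangements are (3 in all): (CO/NO2 trans, NH3/SCN trans); (CO/SCN trans, NH3/NO2 trans); (CO/NH3 trans, NO2/SCN trans).
Each arrangement has an internal mirror plane or centre of symmetry, so none is chiral.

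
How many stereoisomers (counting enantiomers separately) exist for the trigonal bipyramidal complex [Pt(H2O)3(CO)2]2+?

A trigonal bipyramid has two axial and three equatorial sites, which are chemically inequivalent.
There are 3 geometric isomers: CO both axial; CO one axial, one equatorial; CO both equatorial.
Each arrangement has an internal mirror plane or centre of symmetry, so none is chiral.

3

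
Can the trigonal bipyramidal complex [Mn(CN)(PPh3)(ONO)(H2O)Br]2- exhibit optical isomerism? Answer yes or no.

yes

A trigonal bipyramid has two axial and three equatorial sites, which are chemically inequivalent.
Systematic enumeration (placing each ligand type in turn and discarding arrangements equivalent by rotation or reflection) gives 10 geometric isomers.
Of these, 10 lack any improper symmetry element and so occur as enantiomeric pairs, giving 10 + 10 = 20 stereoisomers in total.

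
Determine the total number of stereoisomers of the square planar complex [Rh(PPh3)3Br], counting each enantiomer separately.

1

In a square planar complex each vertex has one trans partner and two cis neighbours.
Only one geometric arrangement is possible.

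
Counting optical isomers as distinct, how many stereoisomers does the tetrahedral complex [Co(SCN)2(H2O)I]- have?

All four vertices of a tetrahedron are equivalent and mutually adjacent, so cis/trans isomerism cannot arise.
Only one geometric arrangement is possible.

1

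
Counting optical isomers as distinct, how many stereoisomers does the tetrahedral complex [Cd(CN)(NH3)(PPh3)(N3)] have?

In a tetrahedral complex all four positions are equivalent and every pair of ligands is adjacent — there is no cis/trans distinction.
Only one geometric arrangement is possible; it has no improper symmetry element, so it exists as a pair of enantiomers (2 stereoisomers).

2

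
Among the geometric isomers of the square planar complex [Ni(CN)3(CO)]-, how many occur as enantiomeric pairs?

In a square planar complex each vertex has one trans partner and two cis neighbours.
Only one geometric arrangement is possible.

0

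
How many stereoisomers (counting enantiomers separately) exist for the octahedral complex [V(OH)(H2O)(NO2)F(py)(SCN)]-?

30

In an octahedral complex each vertex has one trans partner and four cis neighbours.
Placing the ligands in turn and identifying arrangements related by rotation or reflection leaves 15 distinct geometric isomers.
Of these, 15 lack any improper symmetry element and so occur as enantiomeric pairs, giving 15 + 15 = 30 stereoisomers in total.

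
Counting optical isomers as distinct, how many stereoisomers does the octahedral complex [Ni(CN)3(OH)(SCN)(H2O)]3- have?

The six octahedral sites form three mutually perpendicular trans pairs.
Systematic placement gives 4 geometric isomers: CN mer (3 arrangements); CN fac (chiral).
One of these lacks any improper symmetry element and so occurs as an enantiomeric pair, giving 4 + 1 = 5 stereoisomers in total.

5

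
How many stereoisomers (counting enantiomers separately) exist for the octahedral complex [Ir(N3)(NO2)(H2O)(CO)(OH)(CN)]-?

30

Systematic enumeration (placing each ligand type in turn and discarding arrangements equivalent by rotation or reflection) gives 15 geometric isomers.
Of these, 15 lack any improper symmetry element and so occur as enantiomeric pairs, giving 15 + 15 = 30 stereoisomers in total.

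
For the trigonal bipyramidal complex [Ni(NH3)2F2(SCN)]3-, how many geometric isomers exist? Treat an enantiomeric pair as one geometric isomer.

5

A trigonal bipyramid has two axial and three equatorial sites, which are chemically inequivalent.
Systematic enumeration (placing each ligand type in turn and discarding arrangements equivalent by rotation or reflection) gives 5 geometric isomers.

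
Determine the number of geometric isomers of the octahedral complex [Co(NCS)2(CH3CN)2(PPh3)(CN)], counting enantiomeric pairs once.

6

In an octahedral complex each vertex has one trans partner and four cis neighbours.
The distinct arrangements are (6 in all): NCS cis, CH3CN trans; NCS trans, CH3CN trans; NCS cis, CH3CN cis (3 arrangements, 2 chiral); NCS trans, CH3CN cis.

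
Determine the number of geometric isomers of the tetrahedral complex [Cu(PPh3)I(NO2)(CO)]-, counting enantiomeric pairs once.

In a tetrahedral complex all four positions are equivalent and every pair of ligands is adjacent — there is no cis/trans distinction.
Only one geometric arrangement is possible; it has no improper symmetry element, so it exists as a pair of enantiomers (2 stereoisomers).

1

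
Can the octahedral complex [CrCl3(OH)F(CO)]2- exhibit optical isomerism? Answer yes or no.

There are 4 geometric isomers: Cl mer (3 arrangements); Cl fac (chiral).
One of these lacks any improper symmetry element and so occurs as an enantiomeric pair, giving 4 + 1 = 5 stereoisomers in total.

yes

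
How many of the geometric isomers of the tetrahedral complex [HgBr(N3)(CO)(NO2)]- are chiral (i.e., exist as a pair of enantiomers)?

1

All four vertices of a tetrahedron are equivalent and mutually adjacent, so cis/trans isomerism cannot arise.
Only one geometric arrangement is possible; it has no improper symmetry element, so it exists as a pair of enantiomers (2 stereoisomers).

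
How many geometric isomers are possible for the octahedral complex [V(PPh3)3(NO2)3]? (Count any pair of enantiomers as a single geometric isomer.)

Working through the distinct placements yields 2 geometric isomers: PPh3 mer; PPh3 fac.

2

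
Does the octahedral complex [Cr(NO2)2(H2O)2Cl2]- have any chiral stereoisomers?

The distinct arrangements are (5 in all): NO2 trans, H2O trans, Cl trans; NO2 cis, H2O cis, Cl trans; NO2 trans, H2O cis, Cl cis; NO2 cis, H2O cis, Cl cis (chiral); NO2 cis, H2O trans, Cl cis.
One of these lacks any improper symmetry element and so occurs as an enantiomeric pair, giving 5 + 1 = 6 stereoisomers in total.

yes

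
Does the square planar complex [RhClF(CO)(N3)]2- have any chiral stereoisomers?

Systematic placement gives 3 geometric isomers: (CO/F trans, Cl/N3 trans); (CO/N3 trans, Cl/F trans); (CO/Cl trans, F/N3 trans).
Each arrangement has an internal mirror plane or centre of symmetry, so none is chiral.

no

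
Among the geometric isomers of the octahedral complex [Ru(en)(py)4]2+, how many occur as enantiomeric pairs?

Each en is bidentate and must span two cis positions.
Only one geometric arrangement is possible.

0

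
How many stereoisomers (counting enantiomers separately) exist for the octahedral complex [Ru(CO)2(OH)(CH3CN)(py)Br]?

15

An octahedron has six vertices in three trans pairs; every non-trans pair is cis.
Placing the ligands in turn and identifying arrangements related by rotation or reflection leaves 9 distinct geometric isomers.
Of these, 6 lack any improper symmetry element and so occur as enantiomeric pairs, giving 9 + 6 = 15 stereoisomers in total.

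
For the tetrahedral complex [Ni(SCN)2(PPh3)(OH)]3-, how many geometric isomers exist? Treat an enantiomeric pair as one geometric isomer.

1

Only one geometric arrangement is possible.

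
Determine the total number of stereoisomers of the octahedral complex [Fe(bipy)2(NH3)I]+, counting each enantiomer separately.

In an octahedral complex each vertex has one trans partner and four cis neighbours.
Each bipy is bidentate and must span two cis positions.
There are 2 geometric isomers: NH3 and I mutually trans; NH3 and I mutually cis (chiral).
One of these lacks any improper symmetry element and so occurs as an enantiomeric pair, giving 2 + 1 = 3 stereoisomers in total.

3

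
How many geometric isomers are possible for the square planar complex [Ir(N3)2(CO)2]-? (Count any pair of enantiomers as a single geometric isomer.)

2

In a square planar complex each vertex has one trans partner and two cis neighbours.
Working through the distinct placements yields 2 geometric isomers: N3 cis; N3 trans.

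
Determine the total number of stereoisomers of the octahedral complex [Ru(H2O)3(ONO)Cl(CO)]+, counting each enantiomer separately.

5

An octahedron has six vertices in three trans pairs; every non-trans pair is cis.
Working through the distinct placements yields 4 geometric isomers: H2O mer (3 arrangements); H2O fac (chiral).
One of these lacks any improper symmetry element and so occurs as an enantiomeric pair, giving 4 + 1 = 5 stereoisomers in total.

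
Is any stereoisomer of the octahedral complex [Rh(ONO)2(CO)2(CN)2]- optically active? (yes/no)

Systematic placement gives 5 geometric isomers: ONO trans, CO trans, CN trans; ONO cis, CO cis, CN trans; ONO trans, CO cis, CN cis; ONO cis, CO cis, CN cis (chiral); ONO cis, CO trans, CN cis.
One of these lacks any improper symmetry element and so occurs as an enantiomeric pair, giving 5 + 1 = 6 stereoisomers in total.

yes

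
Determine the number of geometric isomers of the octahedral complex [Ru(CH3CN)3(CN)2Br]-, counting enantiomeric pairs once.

An octahedron has six vertices in three trans pairs; every non-trans pair is cis.
Systematic placement gives 3 geometric isomers: CH3CN mer, CN trans; CH3CN fac, CN cis; CH3CN mer, CN cis.

3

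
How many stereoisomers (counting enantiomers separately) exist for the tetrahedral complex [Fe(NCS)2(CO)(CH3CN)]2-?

1

All four vertices of a tetrahedron are equivalent and mutually adjacent, so cis/trans isomerism cannot arise.
Only one geometric arrangement is possible.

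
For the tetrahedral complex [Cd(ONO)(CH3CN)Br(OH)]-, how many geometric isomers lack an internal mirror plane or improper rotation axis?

In a tetrahedral complex all four positions are equivalent and every pair of ligands is adjacent — there is no cis/trans distinction.
Only one geometric arrangement is possible; it has no improper symmetry element, so it exists as a pair of enantiomers (2 stereoisomers).

1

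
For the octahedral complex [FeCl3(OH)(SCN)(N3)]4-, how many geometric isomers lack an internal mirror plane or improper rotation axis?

In an octahedral complex each vertex has one trans partner and four cis neighbours.
Working through the distinct placements yields 4 geometric isomers: Cl mer (3 arrangements); Cl fac (chiral).
One of these lacks any improper symmetry element and so occurs as an enantiomeric pair, giving 4 + 1 = 5 stereoisomers in total.

1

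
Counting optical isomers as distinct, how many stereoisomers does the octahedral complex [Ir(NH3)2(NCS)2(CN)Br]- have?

8

The six octahedral sites form three mutually perpendicular trans pairs.
Systematic placement gives 6 geometric isomers: NH3 trans, NCS trans; NH3 cis, NCS cis (3 arrangements, 2 chiral); NH3 trans, NCS cis; NH3 cis, NCS trans.
Of these, 2 lack any improper symmetry element and so occur as enantiomeric pairs, giving 6 + 2 = 8 stereoisomers in total.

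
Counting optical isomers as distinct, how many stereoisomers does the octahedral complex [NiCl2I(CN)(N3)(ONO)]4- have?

Placing the ligands in turn and identifying arrangements related by rotation or reflection leaves 9 distinct geometric isomers.
Of these, 6 lack any improper symmetry element and so occur as enantiomeric pairs, giving 9 + 6 = 15 stereoisomers in total.

15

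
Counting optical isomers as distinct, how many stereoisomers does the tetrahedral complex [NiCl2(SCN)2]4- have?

All four vertices of a tetrahedron are equivalent and mutually adjacent, so cis/trans isomerism cannot arise.
Only one geometric arrangement is possible.

1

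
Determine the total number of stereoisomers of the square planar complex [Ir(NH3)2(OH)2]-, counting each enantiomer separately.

2

A square has two trans pairs of vertices; adjacent vertices are cis.
Systematic placement gives 2 geometric isomers: NH3 cis; NH3 trans.
Each arrangement has an internal mirror plane or centre of symmetry, so none is chiral.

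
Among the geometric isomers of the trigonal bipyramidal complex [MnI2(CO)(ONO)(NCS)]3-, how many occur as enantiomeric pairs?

In a trigonal bipyramid the two axial positions differ from the three equatorial ones.
Placing the ligands in turn and identifying arrangements related by rotation or reflection leaves 7 distinct geometric isomers.
Of these, 3 lack any improper symmetry element and so occur as enantiomeric pairs, giving 7 + 3 = 10 stereoisomers in total.

3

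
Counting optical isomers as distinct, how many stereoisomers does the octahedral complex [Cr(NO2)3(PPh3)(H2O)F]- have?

5

In an octahedral complex each vertex has one trans partner and four cis neighbours.
There are 4 geometric isomers: NO2 mer (3 arrangements); NO2 fac (chiral).
One of these lacks any improper symmetry element and so occurs as an enantiomeric pair, giving 4 + 1 = 5 stereoisomers in total.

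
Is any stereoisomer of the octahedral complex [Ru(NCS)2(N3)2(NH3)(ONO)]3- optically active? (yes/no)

The six octahedral sites form three mutually perpendicular trans pairs.
There are 6 geometric isomers: NCS trans, N3 trans; NCS cis, N3 trans; NCS cis, N3 cis (3 arrangements, 2 chiral); NCS trans, N3 cis.
Of these, 2 lack any improper symmetry element and so occur as enantiomeric pairs, giving 6 + 2 = 8 stereoisomers in total.

yes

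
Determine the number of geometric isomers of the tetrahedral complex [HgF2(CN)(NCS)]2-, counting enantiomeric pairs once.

In a tetrahedral complex all four positions are equivalent and every pair of ligands is adjacent — there is no cis/trans distinction.
Only one geometric arrangement is possible.

1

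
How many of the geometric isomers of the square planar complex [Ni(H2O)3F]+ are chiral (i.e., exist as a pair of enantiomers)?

In a square planar complex each vertex has one trans partner and two cis neighbours.
Only one geometric arrangement is possible.

0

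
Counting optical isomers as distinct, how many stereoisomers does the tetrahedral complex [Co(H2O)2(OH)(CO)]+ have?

1

In a tetrahedral complex all four positions are equivalent and every pair of ligands is adjacent — there is no cis/trans distinction.
Only one geometric arrangement is possible.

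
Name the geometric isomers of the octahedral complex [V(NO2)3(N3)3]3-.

The six octahedral sites form three mutually perpendicular trans pairs.
There are 2 geometric isomers: NO2 mer; NO2 fac.

fac and mer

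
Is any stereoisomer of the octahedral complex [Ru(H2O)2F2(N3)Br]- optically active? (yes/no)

In an octahedral complex each vertex has one trans partner and four cis neighbours.
There are 6 geometric isomers: H2O cis, F cis (3 arrangements, 2 chiral); H2O trans, F cis; H2O cis, F trans; H2O trans, F trans.
Of these, 2 lack any improper symmetry element and so occur as enantiomeric pairs, giving 6 + 2 = 8 stereoisomers in total.

yes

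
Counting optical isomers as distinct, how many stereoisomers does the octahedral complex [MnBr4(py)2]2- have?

An octahedron has six vertices in three trans pairs; every non-trans pair is cis.
Working through the distinct placements yields 2 geometric isomers: py trans; py cis.
Each arrangement has an internal mirror plane or centre of symmetry, so none is chiral.

2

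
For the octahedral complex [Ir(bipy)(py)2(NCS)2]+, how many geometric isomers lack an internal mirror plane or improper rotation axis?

1

Each bipy is bidentate and must span two cis positions.
Systematic placement gives 3 geometric isomers: py cis, NCS trans; py trans, NCS cis; py cis, NCS cis (chiral).
One of these lacks any improper symmetry element and so occurs as an enantiomeric pair, giving 3 + 1 = 4 stereoisomers in total.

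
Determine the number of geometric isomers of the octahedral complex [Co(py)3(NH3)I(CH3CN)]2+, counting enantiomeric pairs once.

There are 4 geometric isomers: py mer (3 arrangements); py fac (chiral).

4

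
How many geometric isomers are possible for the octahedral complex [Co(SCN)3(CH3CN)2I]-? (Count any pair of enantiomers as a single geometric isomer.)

The distinct arrangements are (3 in all): SCN mer, CH3CN trans; SCN mer, CH3CN cis; SCN fac, CH3CN cis.

3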